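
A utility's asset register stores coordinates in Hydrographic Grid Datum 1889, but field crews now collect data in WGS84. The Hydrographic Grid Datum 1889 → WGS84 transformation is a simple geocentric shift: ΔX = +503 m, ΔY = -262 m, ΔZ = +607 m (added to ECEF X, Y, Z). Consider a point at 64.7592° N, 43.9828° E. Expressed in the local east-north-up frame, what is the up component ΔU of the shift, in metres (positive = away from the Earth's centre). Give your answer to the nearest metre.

The local up (radial) axis is (cos φ cos λ, cos φ sin λ, sin φ), giving ΔU = 154.337 − 77.585 + 549.046 = 625.80 m.

ΔU = 626 m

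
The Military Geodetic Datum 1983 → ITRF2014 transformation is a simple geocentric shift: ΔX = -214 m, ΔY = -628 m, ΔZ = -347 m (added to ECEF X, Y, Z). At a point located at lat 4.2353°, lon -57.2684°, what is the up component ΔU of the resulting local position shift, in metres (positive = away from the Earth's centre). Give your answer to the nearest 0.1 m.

At φ = 4.2353°, λ = -57.2684°: sin φ = 0.073853, cos φ = 0.997269, sin λ = -0.841213, cos λ = 0.540704.
ΔU = cos φ cos λ·ΔX + cos φ sin λ·ΔY + sin φ·ΔZ = (0.997269)(0.540704)(-214) + (0.997269)(-0.841213)(-628) + (0.073853)(-347) = 385.82 m.

ΔU = 385.8 m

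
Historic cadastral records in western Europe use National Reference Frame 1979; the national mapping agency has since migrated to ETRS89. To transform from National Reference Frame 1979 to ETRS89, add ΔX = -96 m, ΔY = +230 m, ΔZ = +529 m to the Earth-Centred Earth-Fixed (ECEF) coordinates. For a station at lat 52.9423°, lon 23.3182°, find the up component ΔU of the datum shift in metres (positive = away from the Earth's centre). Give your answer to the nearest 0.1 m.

At φ = 52.9423°, λ = 23.3182°: sin φ = 0.798029, cos φ = 0.602619, sin λ = 0.395837, cos λ = 0.918321.
ΔU = cos φ cos λ·ΔX + cos φ sin λ·ΔY + sin φ·ΔZ = (0.602619)(0.918321)(-96) + (0.602619)(0.395837)(230) + (0.798029)(529) = 423.90 m.

ΔU = 423.9 m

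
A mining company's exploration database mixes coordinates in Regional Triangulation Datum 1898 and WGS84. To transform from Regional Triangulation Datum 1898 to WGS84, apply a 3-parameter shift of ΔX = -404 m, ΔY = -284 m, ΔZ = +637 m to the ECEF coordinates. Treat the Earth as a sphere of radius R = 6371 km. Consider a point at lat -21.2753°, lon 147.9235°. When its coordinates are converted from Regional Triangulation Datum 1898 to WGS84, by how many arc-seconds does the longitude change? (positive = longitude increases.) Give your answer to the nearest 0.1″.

sin φ = -0.362850, cos φ = 0.931848, sin λ = 0.531051, cos λ = -0.847340.
East component: ΔE = −sin λ·ΔX + cos λ·ΔY = −(0.531051)(-404) + (-0.847340)(-284) = 455.19 m.
1° of latitude spans πR/180 = 111195 m; at latitude φ, 1° of longitude spans that × cos φ = 103616.7 m, so Δλ = 455.19 / 103616.7 × 3600 = 15.815″.

Δλ = 15.8″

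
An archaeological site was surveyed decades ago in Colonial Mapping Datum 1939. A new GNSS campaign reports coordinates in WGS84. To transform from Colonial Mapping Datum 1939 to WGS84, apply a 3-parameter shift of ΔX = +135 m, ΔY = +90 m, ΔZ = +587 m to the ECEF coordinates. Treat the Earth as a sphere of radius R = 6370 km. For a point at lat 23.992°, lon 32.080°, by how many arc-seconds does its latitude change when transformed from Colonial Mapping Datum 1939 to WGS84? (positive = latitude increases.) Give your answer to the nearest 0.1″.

sin φ = 0.406609, cos φ = 0.913602, sin λ = 0.531103, cos λ = 0.847307.
North component: ΔN = −sin φ cos λ·ΔX − sin φ sin λ·ΔY + cos φ·ΔZ = −(0.406609)(0.847307)(135) − (0.406609)(0.531103)(90) + (0.913602)(587) = 470.34 m.
1° of latitude spans πR/180 = 111177 m, so Δφ = 470.34 / 111177 × 3600 = 15.230″.

Δφ = 15.2″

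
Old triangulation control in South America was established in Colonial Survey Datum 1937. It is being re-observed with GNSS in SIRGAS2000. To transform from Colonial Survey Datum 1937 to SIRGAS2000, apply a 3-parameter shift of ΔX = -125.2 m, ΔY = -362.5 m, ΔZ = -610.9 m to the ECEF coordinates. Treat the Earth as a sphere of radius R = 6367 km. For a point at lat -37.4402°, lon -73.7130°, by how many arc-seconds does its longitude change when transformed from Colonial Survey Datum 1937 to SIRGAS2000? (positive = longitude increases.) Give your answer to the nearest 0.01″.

Δλ = -9.05″

sin φ = -0.607933, cos φ = 0.793988, sin λ = -0.959869, cos λ = 0.280449.
East component: ΔE = −sin λ·ΔX + cos λ·ΔY = −(-0.959869)(-125.2) + (0.280449)(-362.5) = -221.84 m.
1° of latitude spans πR/180 = 111125 m; at latitude φ, 1° of longitude spans that × cos φ = 88232.0 m, so Δλ = -221.84 / 88232.0 × 3600 = -9.051″.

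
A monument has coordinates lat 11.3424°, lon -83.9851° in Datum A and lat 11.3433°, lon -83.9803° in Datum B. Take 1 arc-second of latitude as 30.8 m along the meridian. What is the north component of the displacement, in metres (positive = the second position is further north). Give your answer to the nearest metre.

ΔN = 100 m

Δφ = 11.3433° − 11.3424° = +0.0009°; Δλ = -83.9803° − -83.9851° = +0.0048°.
1° of latitude = 3600 × 30.80 = 110880 m.
ΔN = Δφ × 110880 = 99.8 m; ΔE = Δλ × 110880 × cos(11.3424°) = +0.0048 × 110880 × 0.980469 = 521.8 m.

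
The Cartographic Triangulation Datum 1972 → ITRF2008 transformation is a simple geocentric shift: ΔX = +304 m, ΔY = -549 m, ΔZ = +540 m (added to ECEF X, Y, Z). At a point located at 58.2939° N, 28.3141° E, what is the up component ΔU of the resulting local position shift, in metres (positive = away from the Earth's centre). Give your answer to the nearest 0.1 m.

At φ = 58.2939°, λ = 28.3141°: sin φ = 0.850755, cos φ = 0.525562, sin λ = 0.474305, cos λ = 0.880361.
ΔU = cos φ cos λ·ΔX + cos φ sin λ·ΔY + sin φ·ΔZ = (0.525562)(0.880361)(304) + (0.525562)(0.474305)(-549) + (0.850755)(540) = 463.21 m.

ΔU = 463.2 m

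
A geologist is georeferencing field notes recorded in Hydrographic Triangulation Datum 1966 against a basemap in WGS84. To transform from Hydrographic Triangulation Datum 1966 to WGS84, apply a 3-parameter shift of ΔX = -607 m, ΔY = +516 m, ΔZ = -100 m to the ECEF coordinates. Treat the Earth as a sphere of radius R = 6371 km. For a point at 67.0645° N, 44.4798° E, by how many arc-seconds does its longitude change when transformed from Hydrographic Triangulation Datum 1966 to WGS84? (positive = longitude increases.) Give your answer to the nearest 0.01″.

Δλ = 65.92″

sin φ = 0.920944, cos φ = 0.389695, sin λ = 0.700658, cos λ = 0.713498.
East component: ΔE = −sin λ·ΔX + cos λ·ΔY = −(0.700658)(-607) + (0.713498)(516) = 793.46 m.
1° of latitude spans πR/180 = 111195 m; at latitude φ, 1° of longitude spans that × cos φ = 43332.1 m, so Δλ = 793.46 / 43332.1 × 3600 = 65.920″.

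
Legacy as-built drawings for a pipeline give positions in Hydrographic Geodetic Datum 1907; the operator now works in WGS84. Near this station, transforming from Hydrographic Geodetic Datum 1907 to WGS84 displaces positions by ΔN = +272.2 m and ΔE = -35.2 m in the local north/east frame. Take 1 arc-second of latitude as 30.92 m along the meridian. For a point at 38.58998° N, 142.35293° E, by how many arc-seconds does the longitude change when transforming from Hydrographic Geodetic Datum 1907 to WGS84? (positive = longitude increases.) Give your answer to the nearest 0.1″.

Δλ = -1.5″

At latitude 38.58998°, cos φ = 0.781630.
1″ of longitude at this latitude = 30.92 × cos φ = 24.1680 m, so Δλ = -35.2 / 24.1680 = -1.456″.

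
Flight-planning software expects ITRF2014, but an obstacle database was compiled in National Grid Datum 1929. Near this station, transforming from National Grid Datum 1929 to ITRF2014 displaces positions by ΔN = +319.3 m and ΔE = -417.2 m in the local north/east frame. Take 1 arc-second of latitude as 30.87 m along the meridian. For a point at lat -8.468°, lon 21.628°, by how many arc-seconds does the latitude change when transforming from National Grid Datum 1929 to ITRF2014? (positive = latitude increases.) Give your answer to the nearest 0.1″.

1″ of latitude = 30.87 m, so Δφ = 319.3 / 30.87 = 10.343″.

Δφ = 10.3″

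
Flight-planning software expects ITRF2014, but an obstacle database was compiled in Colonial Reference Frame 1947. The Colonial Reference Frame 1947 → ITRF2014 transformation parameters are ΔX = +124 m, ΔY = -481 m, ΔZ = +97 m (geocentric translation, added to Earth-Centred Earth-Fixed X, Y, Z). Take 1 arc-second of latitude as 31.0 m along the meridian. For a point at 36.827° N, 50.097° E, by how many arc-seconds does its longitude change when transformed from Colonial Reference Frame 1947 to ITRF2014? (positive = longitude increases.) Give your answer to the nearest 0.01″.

sin φ = 0.599401, cos φ = 0.800449, sin λ = 0.767132, cos λ = 0.641490.
East component: ΔE = −sin λ·ΔX + cos λ·ΔY = −(0.767132)(124) + (0.641490)(-481) = -403.68 m.
1° of latitude spans 3600 × 31.00 = 111600 m; at latitude φ, 1° of longitude spans that × cos φ = 89330.1 m, so Δλ = -403.68 / 89330.1 × 3600 = -16.268″.

Δλ = -16.27″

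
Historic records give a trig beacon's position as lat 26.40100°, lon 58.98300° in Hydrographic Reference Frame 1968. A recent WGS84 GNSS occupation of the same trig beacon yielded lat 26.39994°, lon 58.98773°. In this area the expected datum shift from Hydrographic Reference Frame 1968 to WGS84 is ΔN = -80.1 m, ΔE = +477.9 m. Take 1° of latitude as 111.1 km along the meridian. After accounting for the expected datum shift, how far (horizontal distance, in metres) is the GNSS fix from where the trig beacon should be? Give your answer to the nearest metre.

38 m

Observed coordinate differences: Δφ = -0.00106°, Δλ = +0.00473°.
Converting to metres (1° lat = 111100 m, cos φ = 0.895704): observed ΔN = -117.8 m, observed ΔE = 470.7 m.
Subtracting the expected shift leaves a residual of -117.8 − (-80.1) = -37.7 m north and 470.7 − (477.9) = -7.2 m east.
Residual distance = √((-37.7)² + (-7.2)²) = 38.3 m.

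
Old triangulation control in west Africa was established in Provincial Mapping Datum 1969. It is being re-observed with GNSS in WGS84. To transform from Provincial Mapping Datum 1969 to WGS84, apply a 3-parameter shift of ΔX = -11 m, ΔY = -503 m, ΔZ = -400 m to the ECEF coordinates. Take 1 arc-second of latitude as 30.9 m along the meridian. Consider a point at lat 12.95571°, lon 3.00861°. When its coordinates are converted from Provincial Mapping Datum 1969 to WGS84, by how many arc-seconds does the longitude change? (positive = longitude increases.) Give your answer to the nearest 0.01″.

Δλ = -16.66″

sin φ = 0.224198, cos φ = 0.974544, sin λ = 0.052486, cos λ = 0.998622.
East component: ΔE = −sin λ·ΔX + cos λ·ΔY = −(0.052486)(-11) + (0.998622)(-503) = -501.73 m.
1° of latitude spans 3600 × 30.90 = 111240 m; at latitude φ, 1° of longitude spans that × cos φ = 108408.2 m, so Δλ = -501.73 / 108408.2 × 3600 = -16.661″.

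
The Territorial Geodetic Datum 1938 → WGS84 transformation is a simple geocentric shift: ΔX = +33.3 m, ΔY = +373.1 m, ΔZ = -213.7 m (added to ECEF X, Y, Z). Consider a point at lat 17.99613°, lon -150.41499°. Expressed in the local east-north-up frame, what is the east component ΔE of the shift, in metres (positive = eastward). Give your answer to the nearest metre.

ΔE = -308 m

At φ = 17.99613°, λ = -150.41499°: sin φ = 0.308953, cos φ = 0.951077, sin λ = -0.493714, cos λ = -0.869624.
ΔE = −sin λ·ΔX + cos λ·ΔY = −(-0.493714)·(33.3) + (-0.869624)·(373.1) = -308.02 m.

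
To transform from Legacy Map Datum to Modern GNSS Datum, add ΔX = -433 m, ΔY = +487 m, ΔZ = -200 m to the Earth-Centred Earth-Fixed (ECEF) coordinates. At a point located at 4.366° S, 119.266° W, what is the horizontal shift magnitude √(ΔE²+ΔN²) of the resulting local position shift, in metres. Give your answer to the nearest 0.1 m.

The local east axis at (φ, λ) is (−sin λ, cos λ, 0), so ΔE = −sin(-119.266°)·(-433) + cos(-119.266°)·487 = -615.81 m.
The local north axis is (−sin φ cos λ, −sin φ sin λ, cos φ), giving ΔN = 16.115 − 32.342 − 199.420 = -215.65 m.
Horizontal magnitude = √(ΔE² + ΔN²) = √((-615.81)² + (-215.65)²) = 652.48 m.

652.5 m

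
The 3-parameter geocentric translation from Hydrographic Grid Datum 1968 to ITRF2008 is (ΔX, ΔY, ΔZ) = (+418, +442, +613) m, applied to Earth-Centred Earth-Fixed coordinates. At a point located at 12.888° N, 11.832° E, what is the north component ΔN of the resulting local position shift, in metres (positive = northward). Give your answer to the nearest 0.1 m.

ΔN = 486.1 m

The local north axis is (−sin φ cos λ, −sin φ sin λ, cos φ), giving ΔN = -91.252 − 20.214 + 597.557 = 486.09 m.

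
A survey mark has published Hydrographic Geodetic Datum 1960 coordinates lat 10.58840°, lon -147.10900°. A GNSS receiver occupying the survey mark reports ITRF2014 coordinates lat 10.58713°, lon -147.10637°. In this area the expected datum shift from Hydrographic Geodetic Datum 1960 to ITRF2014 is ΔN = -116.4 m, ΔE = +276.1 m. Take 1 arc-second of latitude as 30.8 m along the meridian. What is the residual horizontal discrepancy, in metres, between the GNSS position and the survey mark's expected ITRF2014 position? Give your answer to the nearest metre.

Observed coordinate differences: Δφ = -0.00127°, Δλ = +0.00263°.
Converting to metres (1° lat = 110880 m, cos φ = 0.982973): observed ΔN = -140.8 m, observed ΔE = 286.6 m.
Subtracting the expected shift leaves a residual of -140.8 − (-116.4) = -24.4 m north and 286.6 − (276.1) = 10.5 m east.
Residual distance = √((-24.4)² + 10.5²) = 26.6 m.

27 m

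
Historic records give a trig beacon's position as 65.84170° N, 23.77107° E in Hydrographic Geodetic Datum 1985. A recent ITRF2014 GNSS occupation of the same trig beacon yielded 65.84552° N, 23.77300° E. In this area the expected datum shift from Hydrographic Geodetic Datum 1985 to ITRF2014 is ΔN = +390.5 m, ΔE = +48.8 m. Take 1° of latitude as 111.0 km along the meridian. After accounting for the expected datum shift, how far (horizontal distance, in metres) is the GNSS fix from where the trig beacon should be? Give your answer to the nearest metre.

51 m

Observed coordinate differences: Δφ = +0.00382°, Δλ = +0.00193°.
Converting to metres (1° lat = 111000 m, cos φ = 0.409259): observed ΔN = 424.0 m, observed ΔE = 87.7 m.
Subtracting the expected shift leaves a residual of 424.0 − (390.5) = 33.5 m north and 87.7 − (48.8) = 38.9 m east.
Residual distance = √(33.5² + 38.9²) = 51.3 m.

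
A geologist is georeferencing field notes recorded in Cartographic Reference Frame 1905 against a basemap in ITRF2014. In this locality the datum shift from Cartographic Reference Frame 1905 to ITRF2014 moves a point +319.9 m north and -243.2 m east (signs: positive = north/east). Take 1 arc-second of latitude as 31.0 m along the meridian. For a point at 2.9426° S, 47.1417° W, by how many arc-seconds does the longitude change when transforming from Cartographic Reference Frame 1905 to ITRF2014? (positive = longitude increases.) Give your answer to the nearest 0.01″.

Δλ = -7.86″

At latitude -2.9426°, cos φ = 0.998681.
1″ of longitude at this latitude = 31.00 × cos φ = 30.9591 m, so Δλ = -243.2 / 30.9591 = -7.856″.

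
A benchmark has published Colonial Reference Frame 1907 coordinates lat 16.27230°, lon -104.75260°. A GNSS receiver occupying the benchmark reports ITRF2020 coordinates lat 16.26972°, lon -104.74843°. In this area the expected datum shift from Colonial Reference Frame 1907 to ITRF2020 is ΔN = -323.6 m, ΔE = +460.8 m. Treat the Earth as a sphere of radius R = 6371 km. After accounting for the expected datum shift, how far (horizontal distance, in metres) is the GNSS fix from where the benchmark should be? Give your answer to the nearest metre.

Observed coordinate differences: Δφ = -0.00258°, Δλ = +0.00417°.
Converting to metres (1° lat = 111195 m, cos φ = 0.959941): observed ΔN = -286.9 m, observed ΔE = 445.1 m.
Subtracting the expected shift leaves a residual of -286.9 − (-323.6) = 36.7 m north and 445.1 − (460.8) = -15.7 m east.
Residual distance = √(36.7² + (-15.7)²) = 39.9 m.

40 m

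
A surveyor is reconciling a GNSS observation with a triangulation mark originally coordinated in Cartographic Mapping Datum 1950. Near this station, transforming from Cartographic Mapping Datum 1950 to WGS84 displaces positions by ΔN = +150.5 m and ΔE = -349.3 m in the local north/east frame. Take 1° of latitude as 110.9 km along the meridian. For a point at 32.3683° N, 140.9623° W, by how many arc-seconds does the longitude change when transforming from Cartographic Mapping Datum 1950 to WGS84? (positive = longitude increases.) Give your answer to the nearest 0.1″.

Δλ = -13.4″

At latitude 32.3683°, cos φ = 0.844624.
1° of longitude at this latitude = 110.9 × cos φ = 93.67 km, so Δλ = -349.3 / 93668.8 = -0.0037291° = -13.425″.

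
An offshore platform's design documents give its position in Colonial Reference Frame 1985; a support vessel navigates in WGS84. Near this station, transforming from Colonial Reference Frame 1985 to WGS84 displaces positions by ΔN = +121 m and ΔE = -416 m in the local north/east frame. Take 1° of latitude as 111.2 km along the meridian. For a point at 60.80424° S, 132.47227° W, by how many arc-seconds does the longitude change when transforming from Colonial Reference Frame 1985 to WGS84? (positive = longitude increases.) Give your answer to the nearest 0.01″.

Δλ = -27.61″

At latitude -60.80424°, cos φ = 0.487795.
1° of longitude at this latitude = 111.2 × cos φ = 54.24 km, so Δλ = -416.0 / 54242.8 = -0.0076692° = -27.609″.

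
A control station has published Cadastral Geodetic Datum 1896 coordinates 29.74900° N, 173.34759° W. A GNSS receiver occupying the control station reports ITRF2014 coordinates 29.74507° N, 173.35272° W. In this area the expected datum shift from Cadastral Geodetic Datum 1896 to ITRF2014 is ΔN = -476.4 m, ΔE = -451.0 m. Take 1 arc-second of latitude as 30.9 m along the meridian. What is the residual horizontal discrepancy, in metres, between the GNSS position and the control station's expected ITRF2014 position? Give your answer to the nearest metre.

Observed coordinate differences: Δφ = -0.00393°, Δλ = -0.00513°.
Converting to metres (1° lat = 111240 m, cos φ = 0.868207): observed ΔN = -437.2 m, observed ΔE = -495.5 m.
Subtracting the expected shift leaves a residual of -437.2 − (-476.4) = 39.2 m north and -495.5 − (-451.0) = -44.5 m east.
Residual distance = √(39.2² + (-44.5)²) = 59.3 m.

59 m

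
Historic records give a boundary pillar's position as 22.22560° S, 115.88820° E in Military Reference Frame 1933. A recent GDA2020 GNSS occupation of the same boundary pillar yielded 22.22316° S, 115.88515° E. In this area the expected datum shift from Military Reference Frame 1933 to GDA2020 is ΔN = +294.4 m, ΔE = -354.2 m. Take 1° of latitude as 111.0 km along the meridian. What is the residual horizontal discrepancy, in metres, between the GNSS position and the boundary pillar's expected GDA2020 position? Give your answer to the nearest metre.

47 m

Observed coordinate differences: Δφ = +0.00244°, Δλ = -0.00305°.
Converting to metres (1° lat = 111000 m, cos φ = 0.925702): observed ΔN = 270.8 m, observed ΔE = -313.4 m.
Subtracting the expected shift leaves a residual of 270.8 − (294.4) = -23.6 m north and -313.4 − (-354.2) = 40.8 m east.
Residual distance = √((-23.6)² + 40.8²) = 47.1 m.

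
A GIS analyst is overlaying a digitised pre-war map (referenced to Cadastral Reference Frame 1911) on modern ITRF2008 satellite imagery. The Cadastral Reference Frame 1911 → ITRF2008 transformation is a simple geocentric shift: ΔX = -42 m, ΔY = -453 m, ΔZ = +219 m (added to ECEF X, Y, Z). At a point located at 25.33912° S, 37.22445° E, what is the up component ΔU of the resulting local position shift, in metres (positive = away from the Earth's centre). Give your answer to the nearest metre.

At φ = -25.33912°, λ = 37.22445°: sin φ = -0.427975, cos φ = 0.903791, sin λ = 0.604939, cos λ = 0.796272.
ΔU = cos φ cos λ·ΔX + cos φ sin λ·ΔY + sin φ·ΔZ = (0.903791)(0.796272)(-42) + (0.903791)(0.604939)(-453) + (-0.427975)(219) = -371.62 m.

ΔU = -372 m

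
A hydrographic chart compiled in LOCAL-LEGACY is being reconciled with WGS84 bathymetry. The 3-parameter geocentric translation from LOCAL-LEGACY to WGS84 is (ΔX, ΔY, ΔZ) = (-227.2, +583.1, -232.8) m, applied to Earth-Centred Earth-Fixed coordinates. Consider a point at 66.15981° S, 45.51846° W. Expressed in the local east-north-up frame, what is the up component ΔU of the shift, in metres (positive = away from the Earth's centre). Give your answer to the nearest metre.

The local up (radial) axis is (cos φ cos λ, cos φ sin λ, sin φ), giving ΔU = -64.344 − 168.153 + 212.937 = -19.56 m.

ΔU = -20 m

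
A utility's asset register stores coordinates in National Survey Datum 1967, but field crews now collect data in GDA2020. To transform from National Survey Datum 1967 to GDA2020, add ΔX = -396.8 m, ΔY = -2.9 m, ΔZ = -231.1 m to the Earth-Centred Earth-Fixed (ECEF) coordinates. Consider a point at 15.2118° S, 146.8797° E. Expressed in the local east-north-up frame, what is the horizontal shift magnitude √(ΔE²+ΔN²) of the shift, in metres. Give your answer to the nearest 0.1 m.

258.1 m

The local east axis at (φ, λ) is (−sin λ, cos λ, 0), so ΔE = −sin(146.8797°)·(-396.8) + cos(146.8797°)·(-2.9) = 219.24 m.
The local north axis is (−sin φ cos λ, −sin φ sin λ, cos φ), giving ΔN = 87.199 − 0.416 − 223.003 = -136.22 m.
Horizontal magnitude = √(ΔE² + ΔN²) = √(219.24² + (-136.22)²) = 258.11 m.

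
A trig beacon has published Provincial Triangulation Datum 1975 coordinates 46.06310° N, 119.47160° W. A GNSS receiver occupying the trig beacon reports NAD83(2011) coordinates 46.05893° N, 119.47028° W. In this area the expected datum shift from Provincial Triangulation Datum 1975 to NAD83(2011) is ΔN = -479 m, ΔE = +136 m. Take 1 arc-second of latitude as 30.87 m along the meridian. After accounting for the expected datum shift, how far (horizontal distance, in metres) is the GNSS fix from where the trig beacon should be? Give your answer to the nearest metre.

38 m

Observed coordinate differences: Δφ = -0.00417°, Δλ = +0.00132°.
Converting to metres (1° lat = 111132 m, cos φ = 0.693866): observed ΔN = -463.4 m, observed ΔE = 101.8 m.
Subtracting the expected shift leaves a residual of -463.4 − (-479) = 15.6 m north and 101.8 − (136) = -34.2 m east.
Residual distance = √(15.6² + (-34.2)²) = 37.6 m.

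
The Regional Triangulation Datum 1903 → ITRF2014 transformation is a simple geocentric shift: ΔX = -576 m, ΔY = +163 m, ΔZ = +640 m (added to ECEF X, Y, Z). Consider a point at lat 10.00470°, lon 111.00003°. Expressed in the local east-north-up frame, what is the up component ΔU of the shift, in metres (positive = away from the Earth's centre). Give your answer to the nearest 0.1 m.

At φ = 10.00470°, λ = 111.00003°: sin φ = 0.173729, cos φ = 0.984794, sin λ = 0.933580, cos λ = -0.358368.
ΔU = cos φ cos λ·ΔX + cos φ sin λ·ΔY + sin φ·ΔZ = (0.984794)(-0.358368)(-576) + (0.984794)(0.933580)(163) + (0.173729)(640) = 464.33 m.

ΔU = 464.3 m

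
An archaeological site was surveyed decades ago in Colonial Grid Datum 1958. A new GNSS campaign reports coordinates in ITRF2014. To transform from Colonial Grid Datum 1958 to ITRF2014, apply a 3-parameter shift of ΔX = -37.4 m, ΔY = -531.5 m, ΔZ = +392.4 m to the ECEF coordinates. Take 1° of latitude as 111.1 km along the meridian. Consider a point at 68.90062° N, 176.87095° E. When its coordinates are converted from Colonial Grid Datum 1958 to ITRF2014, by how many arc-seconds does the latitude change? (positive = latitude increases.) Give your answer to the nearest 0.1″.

Δφ = 4.3″

sin φ = 0.932957, cos φ = 0.359987, sin λ = 0.054585, cos λ = -0.998509.
North component: ΔN = −sin φ cos λ·ΔX − sin φ sin λ·ΔY + cos φ·ΔZ = −(0.932957)(-0.998509)(-37.4) − (0.932957)(0.054585)(-531.5) + (0.359987)(392.4) = 133.49 m.
1° of latitude spans 111100 m, so Δφ = 133.49 / 111100 × 3600 = 4.325″.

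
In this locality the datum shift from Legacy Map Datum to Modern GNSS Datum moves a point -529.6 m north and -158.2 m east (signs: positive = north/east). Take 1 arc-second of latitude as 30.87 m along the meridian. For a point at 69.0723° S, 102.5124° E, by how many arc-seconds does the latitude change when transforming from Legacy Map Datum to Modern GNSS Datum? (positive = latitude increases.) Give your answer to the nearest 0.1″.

Δφ = -17.2″

1″ of latitude = 30.87 m, so Δφ = -529.6 / 30.87 = -17.156″.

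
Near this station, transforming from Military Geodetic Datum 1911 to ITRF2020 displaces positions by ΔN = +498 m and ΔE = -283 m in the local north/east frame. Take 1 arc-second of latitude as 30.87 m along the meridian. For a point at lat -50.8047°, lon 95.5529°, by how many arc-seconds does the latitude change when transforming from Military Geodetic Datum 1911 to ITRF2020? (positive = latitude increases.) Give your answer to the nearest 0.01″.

1″ of latitude = 30.87 m, so Δφ = 498.0 / 30.87 = 16.132″.

Δφ = 16.13″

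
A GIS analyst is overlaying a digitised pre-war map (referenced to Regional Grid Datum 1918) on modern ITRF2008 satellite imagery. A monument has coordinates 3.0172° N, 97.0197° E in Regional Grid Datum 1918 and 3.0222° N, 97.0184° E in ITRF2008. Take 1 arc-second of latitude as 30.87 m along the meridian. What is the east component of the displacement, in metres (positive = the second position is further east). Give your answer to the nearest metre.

Δφ = 3.0222° − 3.0172° = +0.0050°; Δλ = 97.0184° − 97.0197° = -0.0013°.
1° of latitude = 3600 × 30.87 = 111132 m.
ΔN = Δφ × 111132 = 555.7 m; ΔE = Δλ × 111132 × cos(3.0172°) = -0.0013 × 111132 × 0.998614 = -144.3 m.

ΔE = -144 m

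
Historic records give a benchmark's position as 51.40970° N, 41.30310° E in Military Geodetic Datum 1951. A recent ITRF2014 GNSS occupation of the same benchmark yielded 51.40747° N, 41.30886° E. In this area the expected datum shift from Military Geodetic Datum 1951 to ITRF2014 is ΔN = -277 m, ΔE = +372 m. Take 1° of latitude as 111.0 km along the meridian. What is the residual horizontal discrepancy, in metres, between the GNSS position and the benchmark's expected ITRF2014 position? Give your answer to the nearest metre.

40 m

Observed coordinate differences: Δφ = -0.00223°, Δλ = +0.00576°.
Converting to metres (1° lat = 111000 m, cos φ = 0.623747): observed ΔN = -247.5 m, observed ΔE = 398.8 m.
Subtracting the expected shift leaves a residual of -247.5 − (-277) = 29.5 m north and 398.8 − (372) = 26.8 m east.
Residual distance = √(29.5² + 26.8²) = 39.8 m.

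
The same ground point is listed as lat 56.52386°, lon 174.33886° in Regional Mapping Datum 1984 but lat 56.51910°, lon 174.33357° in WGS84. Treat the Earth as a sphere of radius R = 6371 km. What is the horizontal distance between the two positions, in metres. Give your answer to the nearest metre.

621 m

Δφ = 56.51910° − 56.52386° = -0.00476°; Δλ = 174.33357° − 174.33886° = -0.00529°.
1° along a meridian = πR/180 = 111195 m.
ΔN = Δφ × 111195 = -529.3 m; ΔE = Δλ × 111195 × cos(56.52386°) = -0.00529 × 111195 × 0.551590 = -324.5 m.
Distance = √(ΔE² + ΔN²) = √((-324.5)² + (-529.3)²) = 620.8 m.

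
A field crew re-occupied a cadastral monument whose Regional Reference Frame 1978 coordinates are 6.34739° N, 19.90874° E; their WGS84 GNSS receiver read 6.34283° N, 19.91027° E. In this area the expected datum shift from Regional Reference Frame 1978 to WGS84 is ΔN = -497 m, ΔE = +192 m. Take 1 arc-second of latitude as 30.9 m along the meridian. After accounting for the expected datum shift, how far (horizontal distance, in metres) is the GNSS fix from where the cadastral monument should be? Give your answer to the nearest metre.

Observed coordinate differences: Δφ = -0.00456°, Δλ = +0.00153°.
Converting to metres (1° lat = 111240 m, cos φ = 0.993870): observed ΔN = -507.3 m, observed ΔE = 169.2 m.
Subtracting the expected shift leaves a residual of -507.3 − (-497) = -10.3 m north and 169.2 − (192) = -22.8 m east.
Residual distance = √((-10.3)² + (-22.8)²) = 25.0 m.

25 m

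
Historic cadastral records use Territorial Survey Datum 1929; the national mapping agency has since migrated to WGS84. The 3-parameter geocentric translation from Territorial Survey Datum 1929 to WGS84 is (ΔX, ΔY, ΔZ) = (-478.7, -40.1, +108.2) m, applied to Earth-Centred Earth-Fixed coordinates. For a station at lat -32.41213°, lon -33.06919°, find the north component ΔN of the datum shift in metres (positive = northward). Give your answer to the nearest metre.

ΔN = -112 m

At φ = -32.41213°, λ = -33.06919°: sin φ = -0.536006, cos φ = 0.844214, sin λ = -0.545651, cos λ = 0.838012.
ΔN = −sin φ cos λ·ΔX − sin φ sin λ·ΔY + cos φ·ΔZ = −(-0.536006)(0.838012)(-478.7) − (-0.536006)(-0.545651)(-40.1) + (0.844214)(108.2) = -111.95 m.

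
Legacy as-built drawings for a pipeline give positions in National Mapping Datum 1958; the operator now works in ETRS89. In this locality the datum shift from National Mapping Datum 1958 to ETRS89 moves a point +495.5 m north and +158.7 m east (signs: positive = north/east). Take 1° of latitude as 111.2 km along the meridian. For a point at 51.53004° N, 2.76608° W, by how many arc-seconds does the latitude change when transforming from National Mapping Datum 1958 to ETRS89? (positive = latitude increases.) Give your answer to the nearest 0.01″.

1° of latitude = 111.2 km, so Δφ = 495.5 / 111200 = 0.0044559° = 16.041″.

Δφ = 16.04″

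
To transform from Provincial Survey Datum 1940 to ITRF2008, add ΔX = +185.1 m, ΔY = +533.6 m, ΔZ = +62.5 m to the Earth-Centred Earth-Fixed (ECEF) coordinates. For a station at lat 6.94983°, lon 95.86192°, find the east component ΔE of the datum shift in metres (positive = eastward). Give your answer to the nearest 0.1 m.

The local east axis at (φ, λ) is (−sin λ, cos λ, 0), so ΔE = −sin(95.86192°)·185.1 + cos(95.86192°)·533.6 = -238.63 m.

ΔE = -238.6 m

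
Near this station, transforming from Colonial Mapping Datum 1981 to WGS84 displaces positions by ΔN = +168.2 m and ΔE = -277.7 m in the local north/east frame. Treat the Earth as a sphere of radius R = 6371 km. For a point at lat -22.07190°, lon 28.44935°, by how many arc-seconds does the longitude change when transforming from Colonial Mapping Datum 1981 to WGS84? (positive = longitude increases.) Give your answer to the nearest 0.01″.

Δλ = -9.70″

At latitude -22.07190°, cos φ = 0.926713.
One radian of longitude at latitude φ spans R cos φ, so Δλ = ΔE / (R cos φ) = -277.7 / (6371000 × 0.926713) = -4.7035e-05 rad = -9.702″.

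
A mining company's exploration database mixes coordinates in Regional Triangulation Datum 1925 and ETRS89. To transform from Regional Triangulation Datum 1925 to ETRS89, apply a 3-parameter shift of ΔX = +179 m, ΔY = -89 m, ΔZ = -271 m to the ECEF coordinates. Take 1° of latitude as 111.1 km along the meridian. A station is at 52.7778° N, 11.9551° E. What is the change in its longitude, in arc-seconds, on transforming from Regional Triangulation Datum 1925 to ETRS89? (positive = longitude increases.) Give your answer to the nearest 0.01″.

sin φ = 0.796296, cos φ = 0.604908, sin λ = 0.207145, cos λ = 0.978310.
East component: ΔE = −sin λ·ΔX + cos λ·ΔY = −(0.207145)(179) + (0.978310)(-89) = -124.15 m.
1° of latitude spans 111100 m; at latitude φ, 1° of longitude spans that × cos φ = 67205.2 m, so Δλ = -124.15 / 67205.2 × 3600 = -6.650″.

Δλ = -6.65″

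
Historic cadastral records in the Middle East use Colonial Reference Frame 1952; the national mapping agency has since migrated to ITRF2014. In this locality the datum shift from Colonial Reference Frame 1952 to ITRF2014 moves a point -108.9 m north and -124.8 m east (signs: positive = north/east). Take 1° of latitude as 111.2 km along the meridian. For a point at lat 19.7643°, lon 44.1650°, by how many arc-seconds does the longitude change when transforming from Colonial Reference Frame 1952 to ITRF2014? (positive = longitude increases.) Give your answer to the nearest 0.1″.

At latitude 19.7643°, cos φ = 0.941092.
1° of longitude at this latitude = 111.2 × cos φ = 104.65 km, so Δλ = -124.8 / 104649.4 = -0.0011926° = -4.293″.

Δλ = -4.3″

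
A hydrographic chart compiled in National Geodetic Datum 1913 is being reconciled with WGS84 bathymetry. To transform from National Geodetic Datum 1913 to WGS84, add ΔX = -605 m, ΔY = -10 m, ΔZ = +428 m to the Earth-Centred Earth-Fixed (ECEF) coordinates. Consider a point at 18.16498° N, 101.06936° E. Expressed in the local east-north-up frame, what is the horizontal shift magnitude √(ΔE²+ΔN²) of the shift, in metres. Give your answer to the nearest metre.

At φ = 18.16498°, λ = 101.06936°: sin φ = 0.311754, cos φ = 0.950163, sin λ = 0.981395, cos λ = -0.191997.
ΔE = −sin λ·ΔX + cos λ·ΔY = −(0.981395)·(-605) + (-0.191997)·(-10) = 595.66 m.
ΔN = −sin φ cos λ·ΔX − sin φ sin λ·ΔY + cos φ·ΔZ = −(0.311754)(-0.191997)(-605) − (0.311754)(0.981395)(-10) + (0.950163)(428) = 373.52 m.
Horizontal magnitude = √(ΔE² + ΔN²) = √(595.66² + 373.52²) = 703.09 m.

703 m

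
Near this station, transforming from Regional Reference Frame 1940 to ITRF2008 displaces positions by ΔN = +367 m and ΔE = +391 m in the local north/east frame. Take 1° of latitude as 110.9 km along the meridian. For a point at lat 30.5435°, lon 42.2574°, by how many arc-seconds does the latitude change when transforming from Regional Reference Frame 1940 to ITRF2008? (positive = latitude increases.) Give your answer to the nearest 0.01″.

Δφ = 11.91″

1° of latitude = 110.9 km, so Δφ = 367.0 / 110900 = 0.0033093° = 11.913″.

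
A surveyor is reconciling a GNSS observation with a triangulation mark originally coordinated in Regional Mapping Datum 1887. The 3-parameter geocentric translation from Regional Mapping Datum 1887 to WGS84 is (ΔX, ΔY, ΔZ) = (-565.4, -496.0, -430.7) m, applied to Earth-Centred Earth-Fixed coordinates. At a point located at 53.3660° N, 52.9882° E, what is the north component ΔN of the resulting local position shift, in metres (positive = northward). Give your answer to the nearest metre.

At φ = 53.3660°, λ = 52.9882°: sin φ = 0.802464, cos φ = 0.596701, sin λ = 0.798512, cos λ = 0.601979.
ΔN = −sin φ cos λ·ΔX − sin φ sin λ·ΔY + cos φ·ΔZ = −(0.802464)(0.601979)(-565.4) − (0.802464)(0.798512)(-496.0) + (0.596701)(-430.7) = 333.95 m.

ΔN = 334 m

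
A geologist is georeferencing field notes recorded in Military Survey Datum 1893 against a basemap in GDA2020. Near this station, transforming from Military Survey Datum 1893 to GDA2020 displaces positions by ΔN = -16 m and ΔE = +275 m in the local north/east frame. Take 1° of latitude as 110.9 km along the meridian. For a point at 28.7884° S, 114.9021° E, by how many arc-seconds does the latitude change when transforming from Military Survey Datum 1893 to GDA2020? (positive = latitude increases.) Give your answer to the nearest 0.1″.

Δφ = -0.5″

1° of latitude = 110.9 km, so Δφ = -16.0 / 110900 = -0.0001443° = -0.519″.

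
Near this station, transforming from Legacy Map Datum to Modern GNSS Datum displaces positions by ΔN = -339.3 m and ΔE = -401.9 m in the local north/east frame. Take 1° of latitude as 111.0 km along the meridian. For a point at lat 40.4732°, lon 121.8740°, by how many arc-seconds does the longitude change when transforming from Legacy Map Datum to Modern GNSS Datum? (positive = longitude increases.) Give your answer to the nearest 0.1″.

At latitude 40.4732°, cos φ = 0.760710.
1° of longitude at this latitude = 111.0 × cos φ = 84.44 km, so Δλ = -401.9 / 84438.8 = -0.0047597° = -17.135″.

Δλ = -17.1″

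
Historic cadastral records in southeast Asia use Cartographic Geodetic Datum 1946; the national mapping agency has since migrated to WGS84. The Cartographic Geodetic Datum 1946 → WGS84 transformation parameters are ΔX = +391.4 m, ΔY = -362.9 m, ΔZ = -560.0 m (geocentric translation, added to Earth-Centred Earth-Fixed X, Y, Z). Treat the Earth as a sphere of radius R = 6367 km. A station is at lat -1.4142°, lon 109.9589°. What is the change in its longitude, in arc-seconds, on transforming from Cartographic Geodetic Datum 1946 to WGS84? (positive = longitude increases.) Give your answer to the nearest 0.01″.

Δλ = -7.91″

sin φ = -0.024680, cos φ = 0.999695, sin λ = 0.939938, cos λ = -0.341346.
East component: ΔE = −sin λ·ΔX + cos λ·ΔY = −(0.939938)(391.4) + (-0.341346)(-362.9) = -244.02 m.
1° of latitude spans πR/180 = 111125 m; at latitude φ, 1° of longitude spans that × cos φ = 111091.3 m, so Δλ = -244.02 / 111091.3 × 3600 = -7.908″.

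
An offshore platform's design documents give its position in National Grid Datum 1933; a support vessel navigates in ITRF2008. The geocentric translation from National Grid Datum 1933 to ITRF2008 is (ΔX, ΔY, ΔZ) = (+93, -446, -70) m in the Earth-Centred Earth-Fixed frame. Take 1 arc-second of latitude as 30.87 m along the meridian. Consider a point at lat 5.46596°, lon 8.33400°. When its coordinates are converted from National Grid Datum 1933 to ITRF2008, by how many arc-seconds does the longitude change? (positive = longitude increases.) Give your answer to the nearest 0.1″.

sin φ = 0.095254, cos φ = 0.995453, sin λ = 0.144943, cos λ = 0.989440.
East component: ΔE = −sin λ·ΔX + cos λ·ΔY = −(0.144943)(93) + (0.989440)(-446) = -454.77 m.
1° of latitude spans 3600 × 30.87 = 111132 m; at latitude φ, 1° of longitude spans that × cos φ = 110626.7 m, so Δλ = -454.77 / 110626.7 × 3600 = -14.799″.

Δλ = -14.8″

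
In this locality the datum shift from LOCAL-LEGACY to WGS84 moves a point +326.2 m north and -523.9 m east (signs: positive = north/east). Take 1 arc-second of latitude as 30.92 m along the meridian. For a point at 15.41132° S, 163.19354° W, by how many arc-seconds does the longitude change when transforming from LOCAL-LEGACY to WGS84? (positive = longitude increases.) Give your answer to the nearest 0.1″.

At latitude -15.41132°, cos φ = 0.964043.
1″ of longitude at this latitude = 30.92 × cos φ = 29.8082 m, so Δλ = -523.9 / 29.8082 = -17.576″.

Δλ = -17.6″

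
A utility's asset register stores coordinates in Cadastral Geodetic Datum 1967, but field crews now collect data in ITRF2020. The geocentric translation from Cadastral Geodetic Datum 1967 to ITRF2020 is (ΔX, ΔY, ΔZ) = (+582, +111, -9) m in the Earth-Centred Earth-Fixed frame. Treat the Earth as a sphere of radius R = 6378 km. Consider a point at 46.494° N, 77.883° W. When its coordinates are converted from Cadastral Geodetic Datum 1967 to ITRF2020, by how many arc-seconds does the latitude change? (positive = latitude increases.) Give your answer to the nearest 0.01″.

Δφ = -0.52″

sin φ = 0.725302, cos φ = 0.688431, sin λ = -0.977721, cos λ = 0.209909.
North component: ΔN = −sin φ cos λ·ΔX − sin φ sin λ·ΔY + cos φ·ΔZ = −(0.725302)(0.209909)(582) − (0.725302)(-0.977721)(111) + (0.688431)(-9) = -16.09 m.
1° of latitude spans πR/180 = 111317 m, so Δφ = -16.09 / 111317 × 3600 = -0.520″.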